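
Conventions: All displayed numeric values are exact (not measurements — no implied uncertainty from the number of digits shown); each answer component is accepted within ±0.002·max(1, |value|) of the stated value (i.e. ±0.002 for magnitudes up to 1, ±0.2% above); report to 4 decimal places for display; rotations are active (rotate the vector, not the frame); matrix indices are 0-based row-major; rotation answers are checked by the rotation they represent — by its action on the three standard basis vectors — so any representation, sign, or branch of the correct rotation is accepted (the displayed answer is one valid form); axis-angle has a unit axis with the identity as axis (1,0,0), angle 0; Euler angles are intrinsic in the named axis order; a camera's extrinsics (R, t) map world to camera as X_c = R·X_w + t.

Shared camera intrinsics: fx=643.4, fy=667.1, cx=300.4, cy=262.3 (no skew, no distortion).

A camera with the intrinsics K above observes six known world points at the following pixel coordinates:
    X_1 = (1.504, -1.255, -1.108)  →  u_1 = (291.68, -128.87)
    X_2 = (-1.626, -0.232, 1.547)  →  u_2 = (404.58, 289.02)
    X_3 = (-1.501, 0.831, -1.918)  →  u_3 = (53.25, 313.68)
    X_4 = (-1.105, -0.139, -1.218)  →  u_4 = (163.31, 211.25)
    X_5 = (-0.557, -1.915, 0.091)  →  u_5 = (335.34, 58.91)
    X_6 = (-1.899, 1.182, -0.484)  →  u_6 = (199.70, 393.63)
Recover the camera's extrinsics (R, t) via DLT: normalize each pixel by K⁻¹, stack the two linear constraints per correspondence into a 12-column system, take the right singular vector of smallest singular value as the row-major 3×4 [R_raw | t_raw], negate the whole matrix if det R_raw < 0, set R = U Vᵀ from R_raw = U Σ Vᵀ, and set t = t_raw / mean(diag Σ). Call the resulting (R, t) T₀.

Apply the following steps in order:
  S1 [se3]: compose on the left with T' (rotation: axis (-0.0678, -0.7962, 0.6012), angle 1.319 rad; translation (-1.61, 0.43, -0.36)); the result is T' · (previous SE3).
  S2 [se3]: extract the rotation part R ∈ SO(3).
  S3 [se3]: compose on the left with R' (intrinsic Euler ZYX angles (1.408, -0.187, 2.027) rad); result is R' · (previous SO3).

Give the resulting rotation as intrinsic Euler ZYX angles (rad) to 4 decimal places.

source (pnp_recover): camera pose = R=[0.3715 -0.0887 0.9242; -0.3468 0.9101 0.2268; -0.8613 -0.4047 0.3073], t=(0.3000, -0.4201, 5.1103)
after S1 (compose_se3): R=[0.9722 -0.1910 -0.1357; 0.2329 0.7236 0.6497; -0.0258 -0.6633 0.7479], t=(-5.4036, -1.1890, 2.7009)
after S2 (rot_of_se3): [0.9722 -0.1910 -0.1357; 0.2329 0.7236 0.6497; -0.0258 -0.6633 0.7479]
after S3 (compose_so3): [0.2265 -0.3318 0.9158; 0.8893 -0.3131 -0.3334; 0.3973 0.8899 0.2241]

rotation (euler_zyx) = (1.3214, -0.4086, 1.3240)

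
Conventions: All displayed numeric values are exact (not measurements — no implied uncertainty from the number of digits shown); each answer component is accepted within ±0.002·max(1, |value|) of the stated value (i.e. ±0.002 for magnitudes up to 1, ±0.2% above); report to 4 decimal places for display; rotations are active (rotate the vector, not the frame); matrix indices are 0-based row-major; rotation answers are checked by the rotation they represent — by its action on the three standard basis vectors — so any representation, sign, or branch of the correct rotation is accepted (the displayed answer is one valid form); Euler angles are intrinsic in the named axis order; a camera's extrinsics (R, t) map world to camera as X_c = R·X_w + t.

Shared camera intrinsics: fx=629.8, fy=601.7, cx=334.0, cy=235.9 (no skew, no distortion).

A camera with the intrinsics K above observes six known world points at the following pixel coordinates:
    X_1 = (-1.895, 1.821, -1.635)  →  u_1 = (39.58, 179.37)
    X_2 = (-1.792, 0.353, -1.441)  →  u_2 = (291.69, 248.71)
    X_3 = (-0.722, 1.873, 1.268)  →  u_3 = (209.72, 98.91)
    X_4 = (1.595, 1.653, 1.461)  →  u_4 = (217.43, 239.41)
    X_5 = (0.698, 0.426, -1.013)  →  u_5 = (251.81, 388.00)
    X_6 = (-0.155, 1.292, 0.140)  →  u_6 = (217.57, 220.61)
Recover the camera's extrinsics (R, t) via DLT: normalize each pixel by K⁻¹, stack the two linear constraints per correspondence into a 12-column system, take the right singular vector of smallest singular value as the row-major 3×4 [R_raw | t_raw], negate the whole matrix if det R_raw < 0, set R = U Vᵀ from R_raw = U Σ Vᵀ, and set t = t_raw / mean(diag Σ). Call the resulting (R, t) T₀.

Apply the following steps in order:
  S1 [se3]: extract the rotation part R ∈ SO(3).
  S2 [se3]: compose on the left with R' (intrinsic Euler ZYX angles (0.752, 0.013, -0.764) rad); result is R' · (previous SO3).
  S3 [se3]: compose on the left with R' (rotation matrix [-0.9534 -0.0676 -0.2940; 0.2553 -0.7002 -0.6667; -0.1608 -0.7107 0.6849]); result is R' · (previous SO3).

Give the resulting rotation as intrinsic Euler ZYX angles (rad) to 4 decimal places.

rotation (euler_zyx) = (-0.7099, 0.2447, 1.0244)

source (pnp_recover): camera pose = R=[-0.2162 -0.9466 0.2392; 0.6792 -0.3218 -0.6596; 0.7014 0.0198 0.7125], t=(0.0401, 0.4600, 6.0204)
after S1 (rot_of_se3): [-0.2162 -0.9466 0.2392; 0.6792 -0.3218 -0.6596; 0.7014 0.0198 0.7125]
after S2 (compose_so3): [-0.8240 -0.5397 0.1725; 0.5652 -0.8041 0.1841; 0.0393 0.2492 0.9676]
after S3 (compose_so3): [0.7358 0.4956 -0.4614; -0.6323 0.2592 -0.7301; -0.2423 0.8290 0.5041]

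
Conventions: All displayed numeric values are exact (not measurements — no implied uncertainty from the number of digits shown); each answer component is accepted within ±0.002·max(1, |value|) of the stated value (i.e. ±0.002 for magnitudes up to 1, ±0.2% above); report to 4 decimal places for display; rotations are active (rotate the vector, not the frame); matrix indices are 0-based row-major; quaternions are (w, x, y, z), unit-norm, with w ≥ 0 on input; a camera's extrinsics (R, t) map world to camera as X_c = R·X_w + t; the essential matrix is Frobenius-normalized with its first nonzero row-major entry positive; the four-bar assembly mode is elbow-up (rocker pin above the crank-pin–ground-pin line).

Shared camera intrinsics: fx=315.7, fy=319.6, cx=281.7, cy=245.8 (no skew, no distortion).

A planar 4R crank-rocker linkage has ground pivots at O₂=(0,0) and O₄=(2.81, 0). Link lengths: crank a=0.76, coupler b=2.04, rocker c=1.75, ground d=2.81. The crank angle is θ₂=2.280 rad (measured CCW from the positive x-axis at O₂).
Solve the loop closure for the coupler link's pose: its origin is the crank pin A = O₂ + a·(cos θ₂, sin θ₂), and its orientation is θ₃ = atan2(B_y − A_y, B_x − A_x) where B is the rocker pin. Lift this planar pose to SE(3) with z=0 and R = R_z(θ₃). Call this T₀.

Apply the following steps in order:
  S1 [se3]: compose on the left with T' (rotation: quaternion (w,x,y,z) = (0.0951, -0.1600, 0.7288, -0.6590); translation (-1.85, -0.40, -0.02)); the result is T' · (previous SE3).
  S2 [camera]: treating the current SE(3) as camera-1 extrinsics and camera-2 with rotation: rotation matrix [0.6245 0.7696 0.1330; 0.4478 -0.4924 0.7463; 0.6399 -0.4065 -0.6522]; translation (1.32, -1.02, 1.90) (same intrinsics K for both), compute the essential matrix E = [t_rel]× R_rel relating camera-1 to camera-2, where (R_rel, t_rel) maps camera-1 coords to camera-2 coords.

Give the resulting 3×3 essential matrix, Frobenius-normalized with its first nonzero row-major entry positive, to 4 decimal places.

source (fourbar_fk): coupler pose = R=[0.9632 -0.2690 0.0000; 0.2690 0.9632 0.0000; 0.0000 0.0000 1.0000], t=(-0.4949, 0.5767, 0.0000)
after S1 (compose_se3): R=[-0.9254 0.1464 0.3495; -0.3237 0.1738 -0.9301; -0.1969 -0.9738 -0.1134], t=(-1.4516, -0.1762, -0.6273)
after S2 (essential): [0.6023 0.1750 -0.3221; -0.1188 -0.0939 -0.3705; -0.2562 -0.1617 -0.5009]

matrix = [0.6023 0.1750 -0.3221; -0.1188 -0.0939 -0.3705; -0.2562 -0.1617 -0.5009]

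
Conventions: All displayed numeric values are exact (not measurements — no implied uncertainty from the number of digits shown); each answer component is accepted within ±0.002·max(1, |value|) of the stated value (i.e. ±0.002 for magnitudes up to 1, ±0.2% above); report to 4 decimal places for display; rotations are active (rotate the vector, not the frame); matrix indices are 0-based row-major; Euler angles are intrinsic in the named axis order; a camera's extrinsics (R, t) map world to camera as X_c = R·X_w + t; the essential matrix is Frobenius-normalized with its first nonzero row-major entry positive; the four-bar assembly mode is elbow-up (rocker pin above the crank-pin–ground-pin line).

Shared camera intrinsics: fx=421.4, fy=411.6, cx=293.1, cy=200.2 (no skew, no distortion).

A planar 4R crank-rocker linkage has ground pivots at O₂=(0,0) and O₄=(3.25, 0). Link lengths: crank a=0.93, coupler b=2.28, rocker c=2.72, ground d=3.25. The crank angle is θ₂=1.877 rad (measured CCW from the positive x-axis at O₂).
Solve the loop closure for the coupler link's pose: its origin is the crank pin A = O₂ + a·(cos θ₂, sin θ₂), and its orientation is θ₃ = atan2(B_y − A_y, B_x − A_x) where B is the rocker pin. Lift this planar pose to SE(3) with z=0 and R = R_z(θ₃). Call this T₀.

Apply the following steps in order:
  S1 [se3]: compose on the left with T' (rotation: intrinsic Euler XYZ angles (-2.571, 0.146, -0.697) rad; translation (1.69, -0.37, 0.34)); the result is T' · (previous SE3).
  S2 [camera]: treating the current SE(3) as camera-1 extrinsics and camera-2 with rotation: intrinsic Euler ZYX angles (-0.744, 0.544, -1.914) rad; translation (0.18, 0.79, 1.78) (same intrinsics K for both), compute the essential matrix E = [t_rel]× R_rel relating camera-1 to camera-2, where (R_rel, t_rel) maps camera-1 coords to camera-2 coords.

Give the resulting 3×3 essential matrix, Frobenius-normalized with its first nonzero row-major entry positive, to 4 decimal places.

source (fourbar_fk): coupler pose = R=[0.8274 -0.5616 0.0000; 0.5616 0.8274 0.0000; 0.0000 0.0000 1.0000], t=(-0.2803, 0.8867, 0.0000)
after S1 (compose_se3): R=[0.9843 0.0995 0.1455; 0.0064 -0.8452 0.5344; 0.1761 -0.5251 -0.8326], t=(2.0405, -1.1215, -0.0811)
after S2 (essential): [0.0603 -0.0446 0.7019; 0.3667 0.4997 0.0206; -0.1973 -0.2775 0.0363]

matrix = [0.0603 -0.0446 0.7019; 0.3667 0.4997 0.0206; -0.1973 -0.2775 0.0363]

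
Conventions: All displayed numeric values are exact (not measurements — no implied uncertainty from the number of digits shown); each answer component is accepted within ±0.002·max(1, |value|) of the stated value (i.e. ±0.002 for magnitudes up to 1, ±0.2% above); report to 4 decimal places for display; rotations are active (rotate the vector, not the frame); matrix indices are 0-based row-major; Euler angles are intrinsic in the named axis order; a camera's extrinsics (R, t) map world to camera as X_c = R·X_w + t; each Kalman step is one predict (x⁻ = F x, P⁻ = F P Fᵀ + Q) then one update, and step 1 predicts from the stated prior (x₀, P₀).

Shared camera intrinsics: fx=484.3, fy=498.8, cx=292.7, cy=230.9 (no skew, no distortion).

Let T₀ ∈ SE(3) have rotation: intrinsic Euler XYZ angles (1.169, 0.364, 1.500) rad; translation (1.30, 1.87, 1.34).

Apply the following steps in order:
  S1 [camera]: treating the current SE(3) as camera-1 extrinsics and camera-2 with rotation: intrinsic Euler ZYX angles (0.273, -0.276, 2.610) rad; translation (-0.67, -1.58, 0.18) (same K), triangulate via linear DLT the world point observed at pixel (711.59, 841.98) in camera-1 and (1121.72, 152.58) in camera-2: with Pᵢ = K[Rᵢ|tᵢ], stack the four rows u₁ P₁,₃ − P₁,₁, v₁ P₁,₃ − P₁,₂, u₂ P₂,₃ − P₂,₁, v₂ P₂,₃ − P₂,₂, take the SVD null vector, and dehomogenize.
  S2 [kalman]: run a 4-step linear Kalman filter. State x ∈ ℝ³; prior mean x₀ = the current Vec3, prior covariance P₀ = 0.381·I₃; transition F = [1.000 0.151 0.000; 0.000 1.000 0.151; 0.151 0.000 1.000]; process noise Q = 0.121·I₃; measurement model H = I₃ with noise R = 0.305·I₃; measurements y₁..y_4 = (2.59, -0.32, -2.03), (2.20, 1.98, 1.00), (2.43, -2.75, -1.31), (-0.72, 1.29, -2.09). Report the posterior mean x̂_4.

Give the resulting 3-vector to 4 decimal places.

after S1 (triangulate): (1.7823, -1.0418, -0.3411)
after S2 (kf_track): (0.7928, -0.1026, -1.0598)

result = (0.7928, -0.1026, -1.0598)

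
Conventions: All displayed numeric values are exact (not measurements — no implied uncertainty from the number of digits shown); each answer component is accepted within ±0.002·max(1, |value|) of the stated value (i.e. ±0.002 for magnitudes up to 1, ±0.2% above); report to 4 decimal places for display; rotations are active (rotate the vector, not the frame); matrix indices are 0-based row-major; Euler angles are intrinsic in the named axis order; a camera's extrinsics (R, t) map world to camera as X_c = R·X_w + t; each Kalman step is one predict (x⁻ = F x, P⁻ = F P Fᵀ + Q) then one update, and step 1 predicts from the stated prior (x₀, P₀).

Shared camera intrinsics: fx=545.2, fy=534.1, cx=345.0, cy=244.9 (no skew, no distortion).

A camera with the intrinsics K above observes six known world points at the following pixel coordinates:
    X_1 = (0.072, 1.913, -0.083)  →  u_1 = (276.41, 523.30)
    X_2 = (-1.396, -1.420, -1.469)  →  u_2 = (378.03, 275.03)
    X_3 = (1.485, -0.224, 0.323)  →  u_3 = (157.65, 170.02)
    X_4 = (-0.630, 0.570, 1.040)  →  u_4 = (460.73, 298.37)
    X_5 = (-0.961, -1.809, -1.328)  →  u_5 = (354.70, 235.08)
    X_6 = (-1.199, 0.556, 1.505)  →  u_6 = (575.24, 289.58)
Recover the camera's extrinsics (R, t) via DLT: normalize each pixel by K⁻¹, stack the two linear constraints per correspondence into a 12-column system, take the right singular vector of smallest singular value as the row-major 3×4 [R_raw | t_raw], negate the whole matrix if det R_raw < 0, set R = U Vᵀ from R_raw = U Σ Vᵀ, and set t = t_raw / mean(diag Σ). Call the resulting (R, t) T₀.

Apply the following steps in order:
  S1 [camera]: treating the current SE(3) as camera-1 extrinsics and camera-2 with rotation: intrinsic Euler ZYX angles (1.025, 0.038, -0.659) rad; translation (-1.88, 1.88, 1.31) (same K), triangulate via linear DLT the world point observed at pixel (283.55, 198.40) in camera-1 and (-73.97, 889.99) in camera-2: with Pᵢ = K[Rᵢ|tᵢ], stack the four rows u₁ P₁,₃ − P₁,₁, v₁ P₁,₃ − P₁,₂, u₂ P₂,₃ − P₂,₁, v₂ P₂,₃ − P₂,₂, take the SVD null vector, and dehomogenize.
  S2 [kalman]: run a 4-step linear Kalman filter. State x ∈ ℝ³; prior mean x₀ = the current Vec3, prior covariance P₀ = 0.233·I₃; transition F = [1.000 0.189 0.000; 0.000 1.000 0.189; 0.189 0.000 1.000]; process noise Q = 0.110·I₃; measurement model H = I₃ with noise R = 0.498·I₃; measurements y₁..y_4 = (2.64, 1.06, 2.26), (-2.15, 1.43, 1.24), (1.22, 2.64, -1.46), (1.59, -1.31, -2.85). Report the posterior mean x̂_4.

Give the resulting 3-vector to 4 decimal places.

result = (0.8538, 0.3717, -0.9032)

source (pnp_recover): camera pose = R=[-0.8860 -0.0572 0.4601; -0.3259 0.7827 -0.5303; -0.3298 -0.6198 -0.7121], t=(-0.2200, 0.2700, 4.5798)
after S1 (triangulate): (0.4707, -0.5394, 0.1837)
after S2 (kf_track): (0.8538, 0.3717, -0.9032)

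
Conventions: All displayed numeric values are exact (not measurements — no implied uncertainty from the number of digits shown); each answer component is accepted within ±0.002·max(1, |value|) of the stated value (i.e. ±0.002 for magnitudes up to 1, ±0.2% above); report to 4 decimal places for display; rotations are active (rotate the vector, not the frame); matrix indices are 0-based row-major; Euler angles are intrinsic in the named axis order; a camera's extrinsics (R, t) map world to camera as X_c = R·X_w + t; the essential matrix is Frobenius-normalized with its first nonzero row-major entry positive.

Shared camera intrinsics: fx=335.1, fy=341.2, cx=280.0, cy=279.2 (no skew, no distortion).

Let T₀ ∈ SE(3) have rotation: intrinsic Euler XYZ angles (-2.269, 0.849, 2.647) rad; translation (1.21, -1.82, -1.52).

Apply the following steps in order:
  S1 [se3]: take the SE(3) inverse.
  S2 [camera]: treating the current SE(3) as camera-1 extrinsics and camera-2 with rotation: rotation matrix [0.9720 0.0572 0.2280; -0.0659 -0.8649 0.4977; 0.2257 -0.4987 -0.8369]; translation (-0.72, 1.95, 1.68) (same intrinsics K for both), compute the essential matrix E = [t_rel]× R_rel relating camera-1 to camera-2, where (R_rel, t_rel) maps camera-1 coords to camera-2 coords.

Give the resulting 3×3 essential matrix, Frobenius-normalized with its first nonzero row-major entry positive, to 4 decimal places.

after S1 (invert_se3): R=[-0.5816 0.2009 -0.7883; -0.3136 0.8387 0.4452; 0.7506 0.5061 -0.4247], t=(-0.1289, 2.5826, -0.6327)
after S2 (essential): [0.4780 -0.0458 0.5191; -0.4351 -0.0914 0.3920; 0.2824 0.0595 -0.2556]

matrix = [0.4780 -0.0458 0.5191; -0.4351 -0.0914 0.3920; 0.2824 0.0595 -0.2556]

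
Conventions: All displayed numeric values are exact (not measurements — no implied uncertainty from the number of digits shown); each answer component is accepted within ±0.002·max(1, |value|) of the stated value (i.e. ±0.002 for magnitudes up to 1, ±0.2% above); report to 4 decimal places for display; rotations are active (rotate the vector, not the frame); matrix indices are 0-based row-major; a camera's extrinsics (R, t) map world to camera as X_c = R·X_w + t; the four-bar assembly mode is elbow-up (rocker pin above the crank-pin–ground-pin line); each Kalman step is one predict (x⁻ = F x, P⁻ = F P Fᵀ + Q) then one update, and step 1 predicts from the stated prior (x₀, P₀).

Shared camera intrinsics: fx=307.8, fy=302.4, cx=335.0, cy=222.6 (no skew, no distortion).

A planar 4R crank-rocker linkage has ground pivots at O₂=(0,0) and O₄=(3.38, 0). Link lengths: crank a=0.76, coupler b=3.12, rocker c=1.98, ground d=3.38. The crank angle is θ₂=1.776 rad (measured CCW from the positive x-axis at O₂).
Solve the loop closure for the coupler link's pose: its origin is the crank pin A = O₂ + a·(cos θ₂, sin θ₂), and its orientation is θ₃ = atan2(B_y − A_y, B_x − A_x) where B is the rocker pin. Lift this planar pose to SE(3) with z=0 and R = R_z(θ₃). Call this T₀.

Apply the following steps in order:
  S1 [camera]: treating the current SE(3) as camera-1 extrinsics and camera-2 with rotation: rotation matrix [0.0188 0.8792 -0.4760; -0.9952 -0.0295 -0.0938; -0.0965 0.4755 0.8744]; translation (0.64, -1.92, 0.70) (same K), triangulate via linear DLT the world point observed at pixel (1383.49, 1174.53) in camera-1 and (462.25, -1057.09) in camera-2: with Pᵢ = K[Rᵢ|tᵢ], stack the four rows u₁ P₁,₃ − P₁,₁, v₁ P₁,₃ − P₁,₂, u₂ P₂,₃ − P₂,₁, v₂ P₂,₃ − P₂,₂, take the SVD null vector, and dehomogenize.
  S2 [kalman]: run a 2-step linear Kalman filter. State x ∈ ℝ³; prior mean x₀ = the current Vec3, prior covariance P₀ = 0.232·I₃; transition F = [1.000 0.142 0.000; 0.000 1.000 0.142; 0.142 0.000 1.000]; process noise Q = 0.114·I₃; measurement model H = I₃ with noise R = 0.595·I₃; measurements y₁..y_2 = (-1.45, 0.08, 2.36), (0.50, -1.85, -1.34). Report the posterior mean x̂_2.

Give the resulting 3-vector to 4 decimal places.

result = (0.1737, -0.7080, 0.1958)

source (fourbar_fk): coupler pose = R=[0.9316 -0.3634 0.0000; 0.3634 0.9316 0.0000; 0.0000 0.0000 1.0000], t=(-0.1549, 0.7441, 0.0000)
after S1 (triangulate): (1.1429, -0.2513, 0.2939)
after S2 (kf_track): (0.1737, -0.7080, 0.1958)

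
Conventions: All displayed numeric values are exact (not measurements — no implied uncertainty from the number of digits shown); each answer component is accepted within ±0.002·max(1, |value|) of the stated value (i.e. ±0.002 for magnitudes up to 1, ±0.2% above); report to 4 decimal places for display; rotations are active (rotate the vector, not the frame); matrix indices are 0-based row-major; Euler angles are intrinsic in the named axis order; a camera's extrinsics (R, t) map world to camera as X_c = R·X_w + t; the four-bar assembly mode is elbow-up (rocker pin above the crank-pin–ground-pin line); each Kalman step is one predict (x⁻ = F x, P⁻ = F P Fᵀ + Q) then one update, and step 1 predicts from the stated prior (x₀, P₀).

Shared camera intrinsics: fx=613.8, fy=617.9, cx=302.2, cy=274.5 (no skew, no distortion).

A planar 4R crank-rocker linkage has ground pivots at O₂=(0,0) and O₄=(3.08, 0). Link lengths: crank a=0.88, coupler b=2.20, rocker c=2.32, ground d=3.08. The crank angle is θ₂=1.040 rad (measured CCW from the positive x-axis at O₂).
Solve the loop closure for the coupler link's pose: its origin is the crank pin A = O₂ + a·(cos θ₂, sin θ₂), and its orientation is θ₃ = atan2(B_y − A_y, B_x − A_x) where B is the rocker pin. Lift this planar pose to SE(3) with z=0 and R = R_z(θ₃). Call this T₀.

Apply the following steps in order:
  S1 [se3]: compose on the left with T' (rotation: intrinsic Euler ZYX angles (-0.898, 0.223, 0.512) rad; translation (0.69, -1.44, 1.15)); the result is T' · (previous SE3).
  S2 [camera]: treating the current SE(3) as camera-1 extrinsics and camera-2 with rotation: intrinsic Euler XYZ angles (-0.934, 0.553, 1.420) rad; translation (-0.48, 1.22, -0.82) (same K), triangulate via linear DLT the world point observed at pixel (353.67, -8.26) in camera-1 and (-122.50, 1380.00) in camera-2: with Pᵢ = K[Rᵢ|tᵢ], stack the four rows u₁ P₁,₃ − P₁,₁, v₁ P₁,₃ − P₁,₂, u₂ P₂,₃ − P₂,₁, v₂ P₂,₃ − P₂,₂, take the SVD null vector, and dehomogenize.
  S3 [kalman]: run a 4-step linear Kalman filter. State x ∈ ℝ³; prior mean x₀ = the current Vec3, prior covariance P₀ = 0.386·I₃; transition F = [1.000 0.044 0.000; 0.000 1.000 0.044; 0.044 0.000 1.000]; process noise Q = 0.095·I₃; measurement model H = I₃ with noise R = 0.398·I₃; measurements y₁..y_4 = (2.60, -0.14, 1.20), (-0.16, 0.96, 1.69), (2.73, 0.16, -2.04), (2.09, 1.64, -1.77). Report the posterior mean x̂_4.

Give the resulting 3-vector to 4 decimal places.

result = (1.6345, 0.8873, -0.6250)

source (fourbar_fk): coupler pose = R=[0.7814 -0.6240 0.0000; 0.6240 0.7814 0.0000; 0.0000 0.0000 1.0000], t=(0.4455, 0.7589, 0.0000)
after S1 (compose_se3): R=[0.9425 0.2063 -0.2630; -0.3099 0.8342 -0.4561; 0.1253 0.5114 0.8502], t=(1.5294, -1.4318, 1.4141)
after S2 (triangulate): (-1.2622, 0.4954, 0.9435)
after S3 (kf_track): (1.6345, 0.8873, -0.6250)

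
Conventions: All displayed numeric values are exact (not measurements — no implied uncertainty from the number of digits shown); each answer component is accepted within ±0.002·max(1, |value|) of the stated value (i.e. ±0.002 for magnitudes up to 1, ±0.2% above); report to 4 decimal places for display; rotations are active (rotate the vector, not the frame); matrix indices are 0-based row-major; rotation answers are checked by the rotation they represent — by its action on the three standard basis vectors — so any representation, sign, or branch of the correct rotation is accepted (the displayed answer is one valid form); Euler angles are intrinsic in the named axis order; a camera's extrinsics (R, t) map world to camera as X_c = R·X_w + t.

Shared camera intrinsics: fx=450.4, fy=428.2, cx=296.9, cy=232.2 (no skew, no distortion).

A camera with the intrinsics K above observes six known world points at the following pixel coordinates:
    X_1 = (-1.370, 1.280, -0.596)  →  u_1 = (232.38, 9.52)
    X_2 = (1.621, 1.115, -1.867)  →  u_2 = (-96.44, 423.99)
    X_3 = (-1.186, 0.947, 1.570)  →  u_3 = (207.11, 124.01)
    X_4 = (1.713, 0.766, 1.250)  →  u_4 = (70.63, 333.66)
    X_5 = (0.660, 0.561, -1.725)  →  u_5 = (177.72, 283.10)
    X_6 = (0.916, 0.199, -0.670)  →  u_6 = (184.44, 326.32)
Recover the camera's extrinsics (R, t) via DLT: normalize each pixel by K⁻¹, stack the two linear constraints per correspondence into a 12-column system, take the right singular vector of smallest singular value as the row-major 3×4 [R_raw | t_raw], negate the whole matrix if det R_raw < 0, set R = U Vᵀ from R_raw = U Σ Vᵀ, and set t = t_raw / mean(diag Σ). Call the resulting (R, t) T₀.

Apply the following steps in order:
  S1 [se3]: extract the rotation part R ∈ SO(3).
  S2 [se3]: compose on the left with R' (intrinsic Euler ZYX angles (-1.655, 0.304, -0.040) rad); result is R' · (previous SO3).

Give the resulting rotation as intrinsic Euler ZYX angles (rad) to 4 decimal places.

rotation (euler_zyx) = (0.5188, 0.0892, -0.0136)

source (pnp_recover): camera pose = R=[-0.5123 -0.7811 -0.3570; 0.8299 -0.5573 0.0283; -0.2211 -0.2817 0.9337], t=(-0.4099, 0.0700, 4.0698)
after S1 (rot_of_se3): [-0.5123 -0.7811 -0.3570; 0.8299 -0.5573 0.0283; -0.2211 -0.2817 0.9337]
after S2 (compose_so3): [0.8649 -0.4969 0.0706; 0.4939 0.8677 0.0560; -0.0891 -0.0135 0.9959]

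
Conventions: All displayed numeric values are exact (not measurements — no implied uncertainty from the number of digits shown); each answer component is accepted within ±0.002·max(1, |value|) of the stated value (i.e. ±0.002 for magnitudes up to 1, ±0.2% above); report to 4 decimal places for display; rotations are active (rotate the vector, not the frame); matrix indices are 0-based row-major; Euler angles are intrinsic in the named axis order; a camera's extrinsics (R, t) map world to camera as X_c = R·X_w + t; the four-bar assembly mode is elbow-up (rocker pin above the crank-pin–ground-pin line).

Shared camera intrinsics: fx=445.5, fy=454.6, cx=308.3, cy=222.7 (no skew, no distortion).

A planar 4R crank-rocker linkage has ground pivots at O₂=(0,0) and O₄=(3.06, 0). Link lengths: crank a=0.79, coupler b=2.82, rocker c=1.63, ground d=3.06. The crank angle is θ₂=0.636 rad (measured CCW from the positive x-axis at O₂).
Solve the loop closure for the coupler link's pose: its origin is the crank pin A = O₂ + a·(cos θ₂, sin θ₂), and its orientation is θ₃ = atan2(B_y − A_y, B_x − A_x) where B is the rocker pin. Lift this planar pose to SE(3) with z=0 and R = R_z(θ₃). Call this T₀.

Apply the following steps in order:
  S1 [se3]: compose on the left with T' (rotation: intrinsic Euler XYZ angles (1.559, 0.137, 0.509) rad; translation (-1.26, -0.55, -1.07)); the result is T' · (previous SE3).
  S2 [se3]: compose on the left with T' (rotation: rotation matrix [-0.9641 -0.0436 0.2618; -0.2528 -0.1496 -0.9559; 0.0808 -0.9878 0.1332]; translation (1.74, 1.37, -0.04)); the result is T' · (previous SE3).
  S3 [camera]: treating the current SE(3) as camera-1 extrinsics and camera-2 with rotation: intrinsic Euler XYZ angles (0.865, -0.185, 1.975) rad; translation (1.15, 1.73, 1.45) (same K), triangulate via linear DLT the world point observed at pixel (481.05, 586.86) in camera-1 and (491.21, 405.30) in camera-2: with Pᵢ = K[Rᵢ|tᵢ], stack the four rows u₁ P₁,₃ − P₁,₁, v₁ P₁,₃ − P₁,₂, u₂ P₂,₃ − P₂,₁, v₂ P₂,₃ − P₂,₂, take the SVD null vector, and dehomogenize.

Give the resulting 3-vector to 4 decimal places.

result = (1.2884, -1.3561, 1.5909)

source (fourbar_fk): coupler pose = R=[0.9124 -0.4092 0.0000; 0.4092 0.9124 0.0000; 0.0000 0.0000 1.0000], t=(0.6355, 0.4692, 0.0000)
after S1 (compose_se3): R=[0.5918 -0.7945 0.1366; 0.0910 -0.1025 -0.9906; 0.8010 0.5986 0.0117], t=(-0.9368, -0.4970, -0.3511)
after S2 (compose_se3): R=[-0.3648 0.9271 -0.0854; -0.9288 -0.3560 0.1025; 0.0646 0.1167 0.9911], t=(2.5729, 2.0168, 0.3284)
after S3 (triangulate): (1.2884, -1.3561, 1.5909)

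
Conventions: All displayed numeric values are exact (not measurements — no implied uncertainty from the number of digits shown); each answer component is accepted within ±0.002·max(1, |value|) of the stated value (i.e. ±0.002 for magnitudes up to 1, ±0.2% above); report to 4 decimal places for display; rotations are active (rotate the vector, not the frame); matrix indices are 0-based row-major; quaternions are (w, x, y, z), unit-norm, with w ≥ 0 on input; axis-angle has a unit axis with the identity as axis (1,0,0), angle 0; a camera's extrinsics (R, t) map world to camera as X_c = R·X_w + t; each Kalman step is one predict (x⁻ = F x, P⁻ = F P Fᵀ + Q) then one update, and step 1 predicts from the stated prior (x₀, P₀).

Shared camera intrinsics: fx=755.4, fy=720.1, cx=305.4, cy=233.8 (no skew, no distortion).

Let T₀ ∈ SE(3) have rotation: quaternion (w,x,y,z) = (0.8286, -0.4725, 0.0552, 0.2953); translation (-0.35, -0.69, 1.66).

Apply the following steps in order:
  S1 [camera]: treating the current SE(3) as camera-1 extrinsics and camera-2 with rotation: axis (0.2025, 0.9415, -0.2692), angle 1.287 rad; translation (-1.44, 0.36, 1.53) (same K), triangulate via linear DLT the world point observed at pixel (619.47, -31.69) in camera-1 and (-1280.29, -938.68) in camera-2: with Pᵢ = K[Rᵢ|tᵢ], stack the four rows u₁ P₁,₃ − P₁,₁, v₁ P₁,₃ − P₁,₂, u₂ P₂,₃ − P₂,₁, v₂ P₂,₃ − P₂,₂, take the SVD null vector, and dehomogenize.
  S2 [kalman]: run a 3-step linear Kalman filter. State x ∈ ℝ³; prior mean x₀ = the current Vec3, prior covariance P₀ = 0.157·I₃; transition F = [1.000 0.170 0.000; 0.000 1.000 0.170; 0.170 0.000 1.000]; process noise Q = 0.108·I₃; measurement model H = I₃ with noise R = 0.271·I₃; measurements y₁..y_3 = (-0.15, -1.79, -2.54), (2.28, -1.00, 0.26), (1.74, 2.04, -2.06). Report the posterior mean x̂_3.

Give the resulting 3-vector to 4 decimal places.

result = (1.2682, 0.1167, -0.9405)

after S1 (triangulate): (0.6524, -1.9011, 0.0754)
after S2 (kf_track): (1.2682, 0.1167, -0.9405)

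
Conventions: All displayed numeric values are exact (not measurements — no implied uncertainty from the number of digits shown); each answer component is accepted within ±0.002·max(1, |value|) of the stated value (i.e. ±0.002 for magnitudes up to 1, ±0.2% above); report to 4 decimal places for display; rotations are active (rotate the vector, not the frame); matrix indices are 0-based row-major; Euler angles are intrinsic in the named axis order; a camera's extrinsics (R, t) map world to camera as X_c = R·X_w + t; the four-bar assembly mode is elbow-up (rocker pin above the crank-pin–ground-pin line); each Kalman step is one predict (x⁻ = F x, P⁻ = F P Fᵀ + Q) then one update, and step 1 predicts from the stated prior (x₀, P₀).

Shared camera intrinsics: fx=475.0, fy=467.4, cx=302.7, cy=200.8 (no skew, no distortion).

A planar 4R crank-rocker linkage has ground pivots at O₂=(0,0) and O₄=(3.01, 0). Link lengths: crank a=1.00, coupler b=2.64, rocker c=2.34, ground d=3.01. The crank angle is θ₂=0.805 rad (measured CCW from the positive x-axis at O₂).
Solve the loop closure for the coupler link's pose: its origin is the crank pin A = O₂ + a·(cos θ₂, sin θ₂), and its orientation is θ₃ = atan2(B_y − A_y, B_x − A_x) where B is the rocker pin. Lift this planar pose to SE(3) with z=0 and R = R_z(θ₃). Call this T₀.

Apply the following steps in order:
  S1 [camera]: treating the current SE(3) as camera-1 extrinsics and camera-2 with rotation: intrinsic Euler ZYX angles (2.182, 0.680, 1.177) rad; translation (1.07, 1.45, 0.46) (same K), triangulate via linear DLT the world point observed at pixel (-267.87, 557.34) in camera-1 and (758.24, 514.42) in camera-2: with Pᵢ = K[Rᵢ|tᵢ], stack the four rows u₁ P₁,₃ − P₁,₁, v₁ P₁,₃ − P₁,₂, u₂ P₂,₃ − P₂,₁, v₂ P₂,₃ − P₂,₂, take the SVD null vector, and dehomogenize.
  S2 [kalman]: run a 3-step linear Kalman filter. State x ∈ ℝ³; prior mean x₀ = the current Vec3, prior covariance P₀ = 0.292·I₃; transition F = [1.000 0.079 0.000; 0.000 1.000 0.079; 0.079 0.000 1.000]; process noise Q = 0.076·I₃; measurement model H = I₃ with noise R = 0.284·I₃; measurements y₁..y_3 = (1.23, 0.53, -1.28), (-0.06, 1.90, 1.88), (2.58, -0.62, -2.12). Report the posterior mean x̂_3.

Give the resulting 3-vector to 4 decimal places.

result = (1.1431, 0.4323, -0.5327)

source (fourbar_fk): coupler pose = R=[0.7930 -0.6093 0.0000; 0.6093 0.7930 0.0000; 0.0000 0.0000 1.0000], t=(0.6931, 0.7208, 0.0000)
after S1 (triangulate): (-1.2033, 0.4386, 0.4398)
after S2 (kf_track): (1.1431, 0.4323, -0.5327)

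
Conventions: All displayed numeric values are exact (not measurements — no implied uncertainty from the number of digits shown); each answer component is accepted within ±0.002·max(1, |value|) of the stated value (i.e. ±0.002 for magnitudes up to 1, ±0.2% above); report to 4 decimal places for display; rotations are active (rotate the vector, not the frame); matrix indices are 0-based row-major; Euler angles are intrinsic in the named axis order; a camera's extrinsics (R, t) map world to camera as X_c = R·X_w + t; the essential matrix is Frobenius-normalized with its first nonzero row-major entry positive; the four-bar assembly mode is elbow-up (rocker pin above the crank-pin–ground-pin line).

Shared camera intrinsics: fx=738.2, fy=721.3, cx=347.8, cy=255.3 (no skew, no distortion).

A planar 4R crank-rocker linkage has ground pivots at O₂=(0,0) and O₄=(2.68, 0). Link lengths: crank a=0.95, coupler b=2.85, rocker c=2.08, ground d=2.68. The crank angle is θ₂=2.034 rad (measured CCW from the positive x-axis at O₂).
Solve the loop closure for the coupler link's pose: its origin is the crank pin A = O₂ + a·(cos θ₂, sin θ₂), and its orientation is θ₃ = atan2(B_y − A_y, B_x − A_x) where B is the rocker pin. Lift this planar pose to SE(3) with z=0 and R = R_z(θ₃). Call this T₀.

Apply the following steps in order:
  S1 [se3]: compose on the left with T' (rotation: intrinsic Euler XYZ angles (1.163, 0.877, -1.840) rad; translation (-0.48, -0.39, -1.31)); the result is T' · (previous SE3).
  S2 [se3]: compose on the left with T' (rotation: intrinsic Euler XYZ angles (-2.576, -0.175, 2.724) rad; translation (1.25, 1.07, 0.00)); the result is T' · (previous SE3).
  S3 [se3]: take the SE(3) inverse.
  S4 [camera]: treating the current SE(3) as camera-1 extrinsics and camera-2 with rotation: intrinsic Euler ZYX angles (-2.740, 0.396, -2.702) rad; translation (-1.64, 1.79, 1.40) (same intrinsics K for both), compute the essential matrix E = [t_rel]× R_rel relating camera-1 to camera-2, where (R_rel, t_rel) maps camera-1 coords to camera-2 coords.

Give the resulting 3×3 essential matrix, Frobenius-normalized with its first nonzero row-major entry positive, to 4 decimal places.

matrix = [0.2223 0.0253 -0.3404; 0.2091 0.2033 -0.5120; -0.4077 0.5654 -0.0295]

source (fourbar_fk): coupler pose = R=[0.9122 -0.4098 0.0000; 0.4098 0.9122 0.0000; 0.0000 0.0000 1.0000], t=(-0.4245, 0.8499, 0.0000)
after S1 (compose_se3): R=[0.0975 0.6320 0.7688; -0.2844 0.7580 -0.5870; -0.9537 -0.1614 0.2536], t=(0.1161, 0.3405, -1.4261)
after S2 (compose_se3): R=[0.1919 -0.8435 -0.5017; -0.7537 0.2008 -0.6258; 0.6286 0.4982 -0.5972], t=(1.2578, 0.5177, 1.3631)
after S3 (invert_se3): R=[0.1919 -0.7537 0.6286; -0.8435 0.2008 0.4982; -0.5017 -0.6258 -0.5972], t=(-0.7080, 0.2778, 1.7691)
after S4 (essential): [0.2223 0.0253 -0.3404; 0.2091 0.2033 -0.5120; -0.4077 0.5654 -0.0295]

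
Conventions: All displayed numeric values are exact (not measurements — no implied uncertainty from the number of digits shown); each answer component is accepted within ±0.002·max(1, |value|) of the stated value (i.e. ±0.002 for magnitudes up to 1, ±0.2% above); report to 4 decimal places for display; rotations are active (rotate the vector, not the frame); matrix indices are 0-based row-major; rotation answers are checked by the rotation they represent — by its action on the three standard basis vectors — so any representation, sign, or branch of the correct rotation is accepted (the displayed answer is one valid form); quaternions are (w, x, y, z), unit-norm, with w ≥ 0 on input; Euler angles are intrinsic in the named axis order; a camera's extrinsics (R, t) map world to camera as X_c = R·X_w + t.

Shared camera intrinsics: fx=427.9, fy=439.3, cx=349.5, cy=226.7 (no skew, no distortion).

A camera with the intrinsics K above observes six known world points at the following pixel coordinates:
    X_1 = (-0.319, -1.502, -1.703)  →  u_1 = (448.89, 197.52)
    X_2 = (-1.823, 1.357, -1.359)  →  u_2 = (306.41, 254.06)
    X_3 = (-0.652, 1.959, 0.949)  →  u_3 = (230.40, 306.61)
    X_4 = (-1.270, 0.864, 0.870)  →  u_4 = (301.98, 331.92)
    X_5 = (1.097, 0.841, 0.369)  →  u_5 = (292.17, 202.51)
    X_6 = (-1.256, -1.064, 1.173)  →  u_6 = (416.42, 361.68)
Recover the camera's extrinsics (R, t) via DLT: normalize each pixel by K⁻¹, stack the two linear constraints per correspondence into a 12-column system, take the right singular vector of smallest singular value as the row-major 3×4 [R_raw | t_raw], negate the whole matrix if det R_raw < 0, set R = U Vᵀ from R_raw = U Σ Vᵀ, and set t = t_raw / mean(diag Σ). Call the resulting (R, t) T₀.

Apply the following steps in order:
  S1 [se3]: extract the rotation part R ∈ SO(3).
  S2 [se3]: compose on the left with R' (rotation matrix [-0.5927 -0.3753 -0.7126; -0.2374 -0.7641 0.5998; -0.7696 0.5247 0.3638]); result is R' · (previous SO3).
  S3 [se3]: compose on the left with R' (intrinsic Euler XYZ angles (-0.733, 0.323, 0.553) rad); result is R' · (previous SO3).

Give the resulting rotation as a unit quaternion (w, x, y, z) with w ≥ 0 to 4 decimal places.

rotation (quat) = (0.8076, 0.1751, 0.5340, -0.1787)

source (pnp_recover): camera pose = R=[-0.0397 -0.9879 -0.1500; -0.7274 -0.0744 0.6822; -0.6851 0.1362 -0.7156], t=(0.1301, 0.2800, 6.8710)
after S1 (rot_of_se3): [-0.0397 -0.9879 -0.1500; -0.7274 -0.0744 0.6822; -0.6851 0.1362 -0.7156]
after S2 (compose_so3): [0.7847 0.5164 0.3428; 0.1542 0.3730 -0.9149; -0.6004 0.7708 0.2131]
after S3 (compose_so3): [0.3658 0.4756 0.8000; -0.1017 0.8748 -0.4736; -0.9251 0.0919 0.3684]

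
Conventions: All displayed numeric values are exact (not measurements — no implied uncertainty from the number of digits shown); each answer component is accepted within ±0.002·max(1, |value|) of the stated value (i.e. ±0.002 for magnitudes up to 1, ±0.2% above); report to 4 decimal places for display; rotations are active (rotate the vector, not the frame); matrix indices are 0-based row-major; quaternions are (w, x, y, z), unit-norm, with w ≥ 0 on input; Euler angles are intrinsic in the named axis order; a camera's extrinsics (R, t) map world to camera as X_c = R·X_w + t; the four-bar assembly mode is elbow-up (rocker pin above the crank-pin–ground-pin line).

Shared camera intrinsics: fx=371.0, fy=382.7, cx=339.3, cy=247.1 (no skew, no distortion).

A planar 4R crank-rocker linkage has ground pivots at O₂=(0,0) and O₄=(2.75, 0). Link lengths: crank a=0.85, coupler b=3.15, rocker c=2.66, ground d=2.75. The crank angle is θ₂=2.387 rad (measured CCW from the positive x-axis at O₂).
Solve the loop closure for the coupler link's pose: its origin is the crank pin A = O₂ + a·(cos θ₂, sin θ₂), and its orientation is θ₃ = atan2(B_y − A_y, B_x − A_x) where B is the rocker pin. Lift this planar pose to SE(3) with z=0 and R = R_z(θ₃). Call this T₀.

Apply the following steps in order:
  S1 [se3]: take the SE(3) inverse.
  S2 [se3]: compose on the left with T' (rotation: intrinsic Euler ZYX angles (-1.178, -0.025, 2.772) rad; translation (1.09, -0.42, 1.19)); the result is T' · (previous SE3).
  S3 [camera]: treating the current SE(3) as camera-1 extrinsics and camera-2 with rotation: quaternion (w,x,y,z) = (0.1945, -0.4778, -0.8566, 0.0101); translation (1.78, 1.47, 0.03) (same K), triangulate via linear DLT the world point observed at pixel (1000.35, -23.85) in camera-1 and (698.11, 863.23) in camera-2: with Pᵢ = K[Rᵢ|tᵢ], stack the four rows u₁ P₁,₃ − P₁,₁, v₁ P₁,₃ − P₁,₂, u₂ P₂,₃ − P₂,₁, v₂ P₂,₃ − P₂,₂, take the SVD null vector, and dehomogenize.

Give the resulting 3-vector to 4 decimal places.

source (fourbar_fk): coupler pose = R=[0.7907 -0.6122 0.0000; 0.6122 0.7907 0.0000; 0.0000 0.0000 1.0000], t=(-0.6193, 0.5822, 0.0000)
after S1 (invert_se3): R=[0.7907 0.6122 0.0000; -0.6122 0.7907 0.0000; 0.0000 0.0000 1.0000], t=(0.1332, -0.8395, 0.0000)
after S2 (compose_se3): R=[0.8321 -0.4496 -0.3248; -0.5168 -0.8410 -0.1598; -0.2013 0.3008 -0.9322], t=(1.8671, -0.2504, 0.8902)
after S3 (triangulate): (1.9081, 0.5582, -1.4990)

result = (1.9081, 0.5582, -1.4990)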